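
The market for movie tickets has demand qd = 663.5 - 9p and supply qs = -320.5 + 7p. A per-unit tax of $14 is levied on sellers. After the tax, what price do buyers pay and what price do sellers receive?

Pre-tax equilibrium: p* = 61.5, q* = 110.
Tax on sellers shifts supply to qs = -320.5 + 7(p − 14) = -418.5 + 7p.
663.5 - 9p = -418.5 + 7p gives buyer price pb = 67.625; sellers receive ps = 67.625 − 14 = 53.625.
New quantity: q = 663.5 − 9(67.625) = 54.875.

Buyers pay $67.625, sellers receive $53.625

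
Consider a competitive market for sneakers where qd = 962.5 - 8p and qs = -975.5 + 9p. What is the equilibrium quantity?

q* = 50.5

Set qd = qs: 962.5 - 8p = -975.5 + 9p.
1938 = 17p, so p* = 114.
q* = 962.5 − 8(114) = 50.5.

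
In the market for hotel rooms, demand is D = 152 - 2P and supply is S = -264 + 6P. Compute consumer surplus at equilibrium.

Equilibrium: 152 - 2P = -264 + 6P gives P* = 52, Q* = 48.
Demand choke price (D = 0): P = 76.
CS = ½(76 − 52)(48) = 576.

Consumer surplus = 576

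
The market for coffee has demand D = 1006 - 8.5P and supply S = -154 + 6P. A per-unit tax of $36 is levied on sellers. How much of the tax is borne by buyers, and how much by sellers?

Pre-tax equilibrium: P* = 80, Q* = 326.
Tax on sellers shifts supply to S = -154 + 6(P − 36) = -370 + 6P.
1006 - 8.5P = -370 + 6P gives buyer price Pb = 2752/29; sellers receive Ps = 2752/29 − 36 = 1708/29.
New quantity: Q = 1006 − 8.5(2752/29) = 5782/29.
Buyer burden = 2752/29 − 80 = 432/29; seller burden = 80 − 1708/29 = 612/29.

Buyers bear 432/29, sellers bear 612/29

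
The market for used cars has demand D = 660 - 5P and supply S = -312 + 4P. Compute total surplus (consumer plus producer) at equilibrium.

Total surplus = 3240

Equilibrium: 660 - 5P = -312 + 4P gives P* = 108, Q* = 120.
Demand choke price: P = 132; supply starts at P = 78.
CS = ½(132 − 108)(120) = 1440; PS = ½(108 − 78)(120) = 1800.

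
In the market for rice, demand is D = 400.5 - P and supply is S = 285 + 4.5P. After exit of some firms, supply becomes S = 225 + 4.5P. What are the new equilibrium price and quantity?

P' = 351/11, Q' = 8109/22

Original equilibrium: P* = 21, Q* = 379.5.
New equilibrium: 400.5 - P = 225 + 4.5P, so 175.5 = 5.5P and P' = 351/11; Q' = 400.5 − 1(351/11) = 8109/22.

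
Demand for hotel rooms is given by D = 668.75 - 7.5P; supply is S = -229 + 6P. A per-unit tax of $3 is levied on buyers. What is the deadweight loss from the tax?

Pre-tax equilibrium: P* = 66.5, Q* = 170.
Tax on buyers shifts demand to D = 668.75 − 7.5(P + 3) = 646.25 - 7.5P.
646.25 - 7.5P = -229 + 6P gives seller price Ps = 389/6; buyers pay Pb = 389/6 + 3 = 407/6.
New quantity: Q = 668.75 − 7.5(407/6) = 160.
DWL = ½ × 3 × (170 − 160) = 15.

Deadweight loss = 15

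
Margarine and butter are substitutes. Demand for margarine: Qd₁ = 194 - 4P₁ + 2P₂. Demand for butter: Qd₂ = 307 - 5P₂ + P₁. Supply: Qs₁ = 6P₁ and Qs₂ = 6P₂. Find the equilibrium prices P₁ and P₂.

Market 1: 194 - 4P₁ + 2P₂ = 6P₁ → 10P₁ - 2P₂ = 194.
Market 2: 11P₂ - P₁ = 307.
Eliminating P₂: 11×(1) + 2×(2) gives 108P₁ = 2748, so P₁ = 229/9.
Back-substitute into (2): P₂ = (307 + 1×229/9) / 11 = 272/9.

P₁ = 229/9, P₂ = 272/9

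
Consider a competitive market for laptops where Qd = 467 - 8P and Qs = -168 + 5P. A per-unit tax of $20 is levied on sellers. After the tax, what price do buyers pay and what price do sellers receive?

Buyers pay 735/13, sellers receive 475/13

Pre-tax equilibrium: P* = 635/13, Q* = 991/13.
Tax on sellers shifts supply to Qs = -168 + 5(P − 20) = -268 + 5P.
467 - 8P = -268 + 5P gives buyer price Pb = 735/13; sellers receive Ps = 735/13 − 20 = 475/13.
New quantity: Q = 467 − 8(735/13) = 191/13.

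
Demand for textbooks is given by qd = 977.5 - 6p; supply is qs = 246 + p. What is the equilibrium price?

Set qd = qs: 977.5 - 6p = 246 + p.
731.5 = 7p, so p* = 104.5.
q* = 977.5 − 6(104.5) = 350.5.

p* = 104.5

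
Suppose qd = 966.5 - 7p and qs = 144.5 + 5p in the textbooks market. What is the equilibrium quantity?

q* = 487

Set qd = qs: 966.5 - 7p = 144.5 + 5p.
822 = 12p, so p* = 68.5.
q* = 966.5 − 7(68.5) = 487.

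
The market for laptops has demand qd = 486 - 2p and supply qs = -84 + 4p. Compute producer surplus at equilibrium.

Producer surplus = 10952

Equilibrium: 486 - 2p = -84 + 4p gives p* = 95, q* = 296.
Supply starts at p = 21 (where qs = 0).
PS = ½(95 − 21)(296) = 10952.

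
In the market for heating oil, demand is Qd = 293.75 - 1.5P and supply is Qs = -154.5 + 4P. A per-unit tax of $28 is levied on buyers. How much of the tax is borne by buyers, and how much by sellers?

Buyers bear 224/11, sellers bear 84/11

Pre-tax equilibrium: P* = 81.5, Q* = 171.5.
Tax on buyers shifts demand to Qd = 293.75 − 1.5(P + 28) = 251.75 - 1.5P.
251.75 - 1.5P = -154.5 + 4P gives seller price Ps = 1625/22; buyers pay Pb = 1625/22 + 28 = 2241/22.
New quantity: Q = 293.75 − 1.5(2241/22) = 3101/22.
Buyer burden = 2241/22 − 81.5 = 224/11; seller burden = 81.5 − 1625/22 = 84/11.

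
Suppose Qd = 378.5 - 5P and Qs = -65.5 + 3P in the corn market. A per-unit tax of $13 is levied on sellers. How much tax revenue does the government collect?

Pre-tax equilibrium: P* = 55.5, Q* = 101.
Tax on sellers shifts supply to Qs = -65.5 + 3(P − 13) = -104.5 + 3P.
378.5 - 5P = -104.5 + 3P gives buyer price Pb = 60.375; sellers receive Ps = 60.375 − 13 = 47.375.
New quantity: Q = 378.5 − 5(60.375) = 76.625.
Revenue = 13 × 76.625 = 996.125.

Tax revenue = 996.125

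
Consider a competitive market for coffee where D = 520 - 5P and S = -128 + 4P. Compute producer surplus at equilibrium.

Equilibrium: 520 - 5P = -128 + 4P gives P* = 72, Q* = 160.
Supply starts at P = 32 (where S = 0).
PS = ½(72 − 32)(160) = 3200.

Producer surplus = 3200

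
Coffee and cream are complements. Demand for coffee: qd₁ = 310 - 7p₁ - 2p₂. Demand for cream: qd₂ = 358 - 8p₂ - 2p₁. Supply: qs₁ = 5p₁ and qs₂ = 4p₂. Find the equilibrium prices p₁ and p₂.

p₁ = 751/35, p₂ = 919/35

Market 1: 310 - 7p₁ - 2p₂ = 5p₁ → 12p₁ + 2p₂ = 310.
Market 2: 12p₂ + 2p₁ = 358.
Eliminating p₂: 12×(1) − 2×(2) gives 140p₁ = 3004, so p₁ = 751/35.
Back-substitute into (2): p₂ = (358 − 2×751/35) / 12 = 919/35.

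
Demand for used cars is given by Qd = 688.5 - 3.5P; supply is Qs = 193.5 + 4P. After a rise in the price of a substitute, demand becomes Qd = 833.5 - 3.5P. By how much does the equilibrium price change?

Original equilibrium: P* = 66, Q* = 457.5.
New equilibrium: 833.5 - 3.5P = 193.5 + 4P, so 640 = 7.5P and P' = 256/3; Q' = 833.5 − 3.5(256/3) = 3209/6.
Change in price: 256/3 − 66 = 58/3.

ΔP = 58/3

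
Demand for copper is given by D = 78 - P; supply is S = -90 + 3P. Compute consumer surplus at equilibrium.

Consumer surplus = 648

Equilibrium: 78 - P = -90 + 3P gives P* = 42, Q* = 36.
Demand choke price (D = 0): P = 78.
CS = ½(78 − 42)(36) = 648.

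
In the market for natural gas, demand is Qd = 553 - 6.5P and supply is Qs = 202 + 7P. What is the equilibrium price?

Set Qd = Qs: 553 - 6.5P = 202 + 7P.
351 = 13.5P, so P* = 26.
Q* = 553 − 6.5(26) = 384.

P* = 26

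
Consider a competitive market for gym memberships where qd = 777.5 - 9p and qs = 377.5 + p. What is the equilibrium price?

p* = 40

Set qd = qs: 777.5 - 9p = 377.5 + p.
400 = 10p, so p* = 40.
q* = 777.5 − 9(40) = 417.5.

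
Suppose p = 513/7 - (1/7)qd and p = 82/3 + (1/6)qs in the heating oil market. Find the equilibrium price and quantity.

Set the two price expressions equal: 513/7 - (1/7)q = 82/3 + (1/6)q.
965/21 = (13/42)q, so q* = 1930/13.
p* = 513/7 − (1/7)(1930/13) = 677/13.

p* = 677/13, q* = 1930/13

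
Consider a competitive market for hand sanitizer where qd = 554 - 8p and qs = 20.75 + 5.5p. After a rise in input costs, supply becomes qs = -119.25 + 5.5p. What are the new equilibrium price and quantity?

Original equilibrium: p* = 39.5, q* = 238.
New equilibrium: 554 - 8p = -119.25 + 5.5p, so 673.25 = 13.5p and p' = 2693/54; q' = 554 − 8(2693/54) = 4186/27.

p' = 2693/54, q' = 4186/27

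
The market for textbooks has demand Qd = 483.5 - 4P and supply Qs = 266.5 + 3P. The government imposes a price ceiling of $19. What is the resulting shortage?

Equilibrium price would be P* = 31, so the ceiling at 19 binds.
At P = 19: Qd = 483.5 − 4(19) = 407.5, Qs = 266.5 + 3(19) = 323.5.
Shortage = 407.5 − 323.5 = 84.

Shortage = 84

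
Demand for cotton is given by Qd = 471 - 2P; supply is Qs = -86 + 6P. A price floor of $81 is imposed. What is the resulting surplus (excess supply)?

Equilibrium price would be P* = 69.625, so the floor at 81 binds.
At P = 81: Qd = 309, Qs = 400.
Surplus = 400 − 309 = 91.

Surplus = 91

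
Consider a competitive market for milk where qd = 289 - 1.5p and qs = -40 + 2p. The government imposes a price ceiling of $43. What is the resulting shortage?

Shortage = 178.5

Equilibrium price would be p* = 94, so the ceiling at 43 binds.
At p = 43: qd = 289 − 1.5(43) = 224.5, qs = -40 + 2(43) = 46.
Shortage = 224.5 − 46 = 178.5.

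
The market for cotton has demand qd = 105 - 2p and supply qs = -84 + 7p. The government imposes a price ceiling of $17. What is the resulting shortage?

Shortage = 36

Equilibrium price would be p* = 21, so the ceiling at 17 binds.
At p = 17: qd = 105 − 2(17) = 71, qs = -84 + 7(17) = 35.
Shortage = 71 − 35 = 36.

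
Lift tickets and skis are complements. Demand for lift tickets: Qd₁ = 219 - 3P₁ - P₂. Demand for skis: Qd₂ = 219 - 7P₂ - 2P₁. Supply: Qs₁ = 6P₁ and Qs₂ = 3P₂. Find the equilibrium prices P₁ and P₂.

P₁ = 1971/88, P₂ = 1533/88

Market 1: 219 - 3P₁ - P₂ = 6P₁ → 9P₁ + P₂ = 219.
Market 2: 10P₂ + 2P₁ = 219.
Eliminating P₂: 10×(1) − 1×(2) gives 88P₁ = 1971, so P₁ = 1971/88.
Back-substitute into (2): P₂ = (219 − 2×1971/88) / 10 = 1533/88.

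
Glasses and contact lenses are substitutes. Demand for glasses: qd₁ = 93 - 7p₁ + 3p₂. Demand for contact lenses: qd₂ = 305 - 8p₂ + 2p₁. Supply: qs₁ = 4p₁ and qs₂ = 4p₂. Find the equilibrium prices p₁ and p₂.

Market 1: 93 - 7p₁ + 3p₂ = 4p₁ → 11p₁ - 3p₂ = 93.
Market 2: 12p₂ - 2p₁ = 305.
Eliminating p₂: 12×(1) + 3×(2) gives 126p₁ = 2031, so p₁ = 677/42.
Back-substitute into (2): p₂ = (305 + 2×677/42) / 12 = 3541/126.

p₁ = 677/42, p₂ = 3541/126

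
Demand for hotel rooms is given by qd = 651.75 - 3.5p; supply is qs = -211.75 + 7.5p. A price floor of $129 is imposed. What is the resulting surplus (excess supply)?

Equilibrium price would be p* = 78.5, so the floor at 129 binds.
At p = 129: qd = 200.25, qs = 755.75.
Surplus = 755.75 − 200.25 = 555.5.

Surplus = 555.5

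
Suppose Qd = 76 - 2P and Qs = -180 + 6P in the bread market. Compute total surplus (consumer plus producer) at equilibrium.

Total surplus = 48

Equilibrium: 76 - 2P = -180 + 6P gives P* = 32, Q* = 12.
Demand choke price: P = 38; supply starts at P = 30.
CS = ½(38 − 32)(12) = 36; PS = ½(32 − 30)(12) = 12.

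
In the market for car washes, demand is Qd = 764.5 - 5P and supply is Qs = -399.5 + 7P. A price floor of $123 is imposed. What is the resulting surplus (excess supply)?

Equilibrium price would be P* = 97, so the floor at 123 binds.
At P = 123: Qd = 149.5, Qs = 461.5.
Surplus = 461.5 − 149.5 = 312.

Surplus = 312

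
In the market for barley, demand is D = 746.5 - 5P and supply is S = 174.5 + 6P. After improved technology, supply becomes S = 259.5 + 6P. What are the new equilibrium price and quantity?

Original equilibrium: P* = 52, Q* = 486.5.
New equilibrium: 746.5 - 5P = 259.5 + 6P, so 487 = 11P and P' = 487/11; Q' = 746.5 − 5(487/11) = 11553/22.

P' = 487/11, Q' = 11553/22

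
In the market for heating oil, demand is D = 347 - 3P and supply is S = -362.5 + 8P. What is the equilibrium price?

Set D = S: 347 - 3P = -362.5 + 8P.
709.5 = 11P, so P* = 64.5.
Q* = 347 − 3(64.5) = 153.5.

P* = 64.5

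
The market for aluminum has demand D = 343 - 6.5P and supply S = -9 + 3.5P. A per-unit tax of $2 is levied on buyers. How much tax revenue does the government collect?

Pre-tax equilibrium: P* = 35.2, Q* = 114.2.
Tax on buyers shifts demand to D = 343 − 6.5(P + 2) = 330 - 6.5P.
330 - 6.5P = -9 + 3.5P gives seller price Ps = 33.9; buyers pay Pb = 33.9 + 2 = 35.9.
New quantity: Q = 343 − 6.5(35.9) = 109.65.
Revenue = 2 × 109.65 = 219.3.

Tax revenue = 219.3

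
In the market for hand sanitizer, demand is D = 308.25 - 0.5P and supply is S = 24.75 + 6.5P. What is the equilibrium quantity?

Set D = S: 308.25 - 0.5P = 24.75 + 6.5P.
283.5 = 7P, so P* = 40.5.
Q* = 308.25 − 0.5(40.5) = 288.

Q* = 288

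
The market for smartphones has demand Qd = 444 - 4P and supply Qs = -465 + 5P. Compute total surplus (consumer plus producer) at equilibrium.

Equilibrium: 444 - 4P = -465 + 5P gives P* = 101, Q* = 40.
Demand choke price: P = 111; supply starts at P = 93.
CS = ½(111 − 101)(40) = 200; PS = ½(101 − 93)(40) = 160.

Total surplus = 360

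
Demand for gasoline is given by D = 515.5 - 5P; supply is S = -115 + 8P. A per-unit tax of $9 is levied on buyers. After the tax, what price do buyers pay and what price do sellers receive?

Buyers pay 1405/26, sellers receive 1171/26

Pre-tax equilibrium: P* = 48.5, Q* = 273.
Tax on buyers shifts demand to D = 515.5 − 5(P + 9) = 470.5 - 5P.
470.5 - 5P = -115 + 8P gives seller price Ps = 1171/26; buyers pay Pb = 1171/26 + 9 = 1405/26.
New quantity: Q = 515.5 − 5(1405/26) = 3189/13.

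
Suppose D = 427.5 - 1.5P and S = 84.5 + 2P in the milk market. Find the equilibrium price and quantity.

Set D = S: 427.5 - 1.5P = 84.5 + 2P.
343 = 3.5P, so P* = 98.
Q* = 427.5 − 1.5(98) = 280.5.

P* = 98, Q* = 280.5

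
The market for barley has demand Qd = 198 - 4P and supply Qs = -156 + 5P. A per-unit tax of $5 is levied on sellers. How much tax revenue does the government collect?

Tax revenue = 1330/9

Pre-tax equilibrium: P* = 118/3, Q* = 122/3.
Tax on sellers shifts supply to Qs = -156 + 5(P − 5) = -181 + 5P.
198 - 4P = -181 + 5P gives buyer price Pb = 379/9; sellers receive Ps = 379/9 − 5 = 334/9.
New quantity: Q = 198 − 4(379/9) = 266/9.
Revenue = 5 × 266/9 = 1330/9.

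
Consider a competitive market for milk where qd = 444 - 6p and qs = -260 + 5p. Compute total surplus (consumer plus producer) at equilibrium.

Total surplus = 660

Equilibrium: 444 - 6p = -260 + 5p gives p* = 64, q* = 60.
Demand choke price: p = 74; supply starts at p = 52.
CS = ½(74 − 64)(60) = 300; PS = ½(64 − 52)(60) = 360.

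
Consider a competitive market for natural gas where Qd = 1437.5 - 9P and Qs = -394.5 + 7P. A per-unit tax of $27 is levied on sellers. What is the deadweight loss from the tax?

Pre-tax equilibrium: P* = 114.5, Q* = 407.
Tax on sellers shifts supply to Qs = -394.5 + 7(P − 27) = -583.5 + 7P.
1437.5 - 9P = -583.5 + 7P gives buyer price Pb = 126.3125; sellers receive Ps = 126.3125 − 27 = 99.3125.
New quantity: Q = 1437.5 − 9(126.3125) = 300.6875.
DWL = ½ × 27 × (407 − 300.6875) = 1435.21875.

Deadweight loss = 1435.21875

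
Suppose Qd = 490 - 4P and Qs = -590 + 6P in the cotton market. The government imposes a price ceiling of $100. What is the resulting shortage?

Equilibrium price would be P* = 108, so the ceiling at 100 binds.
At P = 100: Qd = 490 − 4(100) = 90, Qs = -590 + 6(100) = 10.
Shortage = 90 − 10 = 80.

Shortage = 80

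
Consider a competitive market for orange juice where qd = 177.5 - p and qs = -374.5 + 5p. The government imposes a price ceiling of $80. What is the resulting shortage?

Equilibrium price would be p* = 92, so the ceiling at 80 binds.
At p = 80: qd = 177.5 − 1(80) = 97.5, qs = -374.5 + 5(80) = 25.5.
Shortage = 97.5 − 25.5 = 72.

Shortage = 72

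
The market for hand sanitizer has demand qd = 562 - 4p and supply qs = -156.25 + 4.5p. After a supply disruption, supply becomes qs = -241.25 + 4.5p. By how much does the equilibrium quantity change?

Δq = -40

Original equilibrium: p* = 84.5, q* = 224.
New equilibrium: 562 - 4p = -241.25 + 4.5p, so 803.25 = 8.5p and p' = 94.5; q' = 562 − 4(94.5) = 184.
Change in quantity: 184 − 224 = -40.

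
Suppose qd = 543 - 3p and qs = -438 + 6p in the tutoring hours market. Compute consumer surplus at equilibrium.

Equilibrium: 543 - 3p = -438 + 6p gives p* = 109, q* = 216.
Demand choke price (qd = 0): p = 181.
CS = ½(181 − 109)(216) = 7776.

Consumer surplus = 7776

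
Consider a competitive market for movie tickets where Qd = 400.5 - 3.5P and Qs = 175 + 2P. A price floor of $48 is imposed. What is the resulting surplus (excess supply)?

Surplus = 38.5

Equilibrium price would be P* = 41, so the floor at 48 binds.
At P = 48: Qd = 232.5, Qs = 271.
Surplus = 271 − 232.5 = 38.5.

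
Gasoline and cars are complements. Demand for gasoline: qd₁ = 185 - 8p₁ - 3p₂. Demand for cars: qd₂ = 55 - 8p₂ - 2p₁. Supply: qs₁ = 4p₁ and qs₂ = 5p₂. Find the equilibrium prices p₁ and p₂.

Market 1: 185 - 8p₁ - 3p₂ = 4p₁ → 12p₁ + 3p₂ = 185.
Market 2: 13p₂ + 2p₁ = 55.
Eliminating p₂: 13×(1) − 3×(2) gives 150p₁ = 2240, so p₁ = 224/15.
Back-substitute into (2): p₂ = (55 − 2×224/15) / 13 = 29/15.

p₁ = 224/15, p₂ = 29/15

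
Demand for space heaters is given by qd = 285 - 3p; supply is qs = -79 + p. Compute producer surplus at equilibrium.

Equilibrium: 285 - 3p = -79 + p gives p* = 91, q* = 12.
Supply starts at p = 79 (where qs = 0).
PS = ½(91 − 79)(12) = 72.

Producer surplus = 72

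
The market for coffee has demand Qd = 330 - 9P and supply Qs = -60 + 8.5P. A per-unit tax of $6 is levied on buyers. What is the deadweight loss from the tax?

Pre-tax equilibrium: P* = 156/7, Q* = 906/7.
Tax on buyers shifts demand to Qd = 330 − 9(P + 6) = 276 - 9P.
276 - 9P = -60 + 8.5P gives seller price Ps = 19.2; buyers pay Pb = 19.2 + 6 = 25.2.
New quantity: Q = 330 − 9(25.2) = 103.2.
DWL = ½ × 6 × (906/7 − 103.2) = 2754/35.

Deadweight loss = 2754/35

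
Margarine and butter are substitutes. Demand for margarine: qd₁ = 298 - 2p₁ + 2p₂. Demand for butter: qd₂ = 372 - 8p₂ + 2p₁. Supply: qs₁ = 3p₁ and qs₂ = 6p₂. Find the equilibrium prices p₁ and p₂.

p₁ = 2458/33, p₂ = 1228/33

Market 1: 298 - 2p₁ + 2p₂ = 3p₁ → 5p₁ - 2p₂ = 298.
Market 2: 14p₂ - 2p₁ = 372.
Eliminating p₂: 14×(1) + 2×(2) gives 66p₁ = 4916, so p₁ = 2458/33.
Back-substitute into (2): p₂ = (372 + 2×2458/33) / 14 = 1228/33.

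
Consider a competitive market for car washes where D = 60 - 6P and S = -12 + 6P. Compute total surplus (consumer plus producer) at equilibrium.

Total surplus = 96

Equilibrium: 60 - 6P = -12 + 6P gives P* = 6, Q* = 24.
Demand choke price: P = 10; supply starts at P = 2.
CS = ½(10 − 6)(24) = 48; PS = ½(6 − 2)(24) = 48.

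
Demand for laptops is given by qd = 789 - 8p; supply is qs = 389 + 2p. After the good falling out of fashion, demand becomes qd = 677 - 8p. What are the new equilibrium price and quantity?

p' = 28.8, q' = 446.6

Original equilibrium: p* = 40, q* = 469.
New equilibrium: 677 - 8p = 389 + 2p, so 288 = 10p and p' = 28.8; q' = 677 − 8(28.8) = 446.6.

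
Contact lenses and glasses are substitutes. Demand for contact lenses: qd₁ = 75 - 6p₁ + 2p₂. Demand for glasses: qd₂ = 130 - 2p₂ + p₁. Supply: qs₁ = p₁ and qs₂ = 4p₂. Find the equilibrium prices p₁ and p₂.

Market 1: 75 - 6p₁ + 2p₂ = p₁ → 7p₁ - 2p₂ = 75.
Market 2: 6p₂ - p₁ = 130.
Eliminating p₂: 6×(1) + 2×(2) gives 40p₁ = 710, so p₁ = 17.75.
Back-substitute into (2): p₂ = (130 + 1×17.75) / 6 = 24.625.

p₁ = 17.75, p₂ = 24.625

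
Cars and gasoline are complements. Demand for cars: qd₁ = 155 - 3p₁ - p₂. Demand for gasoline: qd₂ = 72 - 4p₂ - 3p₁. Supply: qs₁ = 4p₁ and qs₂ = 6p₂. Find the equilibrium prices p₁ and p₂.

Market 1: 155 - 3p₁ - p₂ = 4p₁ → 7p₁ + p₂ = 155.
Market 2: 10p₂ + 3p₁ = 72.
Eliminating p₂: 10×(1) − 1×(2) gives 67p₁ = 1478, so p₁ = 1478/67.
Back-substitute into (2): p₂ = (72 − 3×1478/67) / 10 = 39/67.

p₁ = 1478/67, p₂ = 39/67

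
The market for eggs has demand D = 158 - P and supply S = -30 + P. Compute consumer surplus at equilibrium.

Equilibrium: 158 - P = -30 + P gives P* = 94, Q* = 64.
Demand choke price (D = 0): P = 158.
CS = ½(158 − 94)(64) = 2048.

Consumer surplus = 2048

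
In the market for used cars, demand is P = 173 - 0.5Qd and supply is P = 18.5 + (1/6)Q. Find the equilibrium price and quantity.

P* = 57.125, Q* = 231.75

Set the two price expressions equal: 173 - 0.5Q = 18.5 + (1/6)Q.
154.5 = (2/3)Q, so Q* = 231.75.
P* = 173 − (0.5)(231.75) = 57.125.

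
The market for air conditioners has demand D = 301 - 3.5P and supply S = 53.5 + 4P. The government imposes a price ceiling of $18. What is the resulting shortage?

Shortage = 112.5

Equilibrium price would be P* = 33, so the ceiling at 18 binds.
At P = 18: D = 301 − 3.5(18) = 238, S = 53.5 + 4(18) = 125.5.
Shortage = 238 − 125.5 = 112.5.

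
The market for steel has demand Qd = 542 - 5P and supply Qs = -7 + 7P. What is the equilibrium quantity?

Set Qd = Qs: 542 - 5P = -7 + 7P.
549 = 12P, so P* = 45.75.
Q* = 542 − 5(45.75) = 313.25.

Q* = 313.25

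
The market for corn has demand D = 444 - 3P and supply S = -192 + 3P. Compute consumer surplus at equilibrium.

Consumer surplus = 2646

Equilibrium: 444 - 3P = -192 + 3P gives P* = 106, Q* = 126.
Demand choke price (D = 0): P = 148.
CS = ½(148 − 106)(126) = 2646.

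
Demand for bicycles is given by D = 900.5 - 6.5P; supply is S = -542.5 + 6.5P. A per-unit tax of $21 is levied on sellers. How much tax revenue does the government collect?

Pre-tax equilibrium: P* = 111, Q* = 179.
Tax on sellers shifts supply to S = -542.5 + 6.5(P − 21) = -679 + 6.5P.
900.5 - 6.5P = -679 + 6.5P gives buyer price Pb = 121.5; sellers receive Ps = 121.5 − 21 = 100.5.
New quantity: Q = 900.5 − 6.5(121.5) = 110.75.
Revenue = 21 × 110.75 = 2325.75.

Tax revenue = 2325.75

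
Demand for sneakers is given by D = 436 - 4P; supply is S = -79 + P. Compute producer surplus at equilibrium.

Producer surplus = 288

Equilibrium: 436 - 4P = -79 + P gives P* = 103, Q* = 24.
Supply starts at P = 79 (where S = 0).
PS = ½(103 − 79)(24) = 288.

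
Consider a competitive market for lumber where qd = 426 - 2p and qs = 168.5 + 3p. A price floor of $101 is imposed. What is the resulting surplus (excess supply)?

Equilibrium price would be p* = 51.5, so the floor at 101 binds.
At p = 101: qd = 224, qs = 471.5.
Surplus = 471.5 − 224 = 247.5.

Surplus = 247.5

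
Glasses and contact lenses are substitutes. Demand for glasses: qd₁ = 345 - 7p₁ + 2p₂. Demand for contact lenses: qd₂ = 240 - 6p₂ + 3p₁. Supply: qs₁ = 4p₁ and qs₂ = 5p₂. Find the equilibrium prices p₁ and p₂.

p₁ = 855/23, p₂ = 735/23

Market 1: 345 - 7p₁ + 2p₂ = 4p₁ → 11p₁ - 2p₂ = 345.
Market 2: 11p₂ - 3p₁ = 240.
Eliminating p₂: 11×(1) + 2×(2) gives 115p₁ = 4275, so p₁ = 855/23.
Back-substitute into (2): p₂ = (240 + 3×855/23) / 11 = 735/23.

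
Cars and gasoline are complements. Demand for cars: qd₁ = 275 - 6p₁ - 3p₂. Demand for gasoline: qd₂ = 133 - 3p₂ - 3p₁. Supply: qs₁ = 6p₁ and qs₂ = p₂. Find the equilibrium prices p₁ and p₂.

Market 1: 275 - 6p₁ - 3p₂ = 6p₁ → 12p₁ + 3p₂ = 275.
Market 2: 4p₂ + 3p₁ = 133.
Eliminating p₂: 4×(1) − 3×(2) gives 39p₁ = 701, so p₁ = 701/39.
Back-substitute into (2): p₂ = (133 − 3×701/39) / 4 = 257/13.

p₁ = 701/39, p₂ = 257/13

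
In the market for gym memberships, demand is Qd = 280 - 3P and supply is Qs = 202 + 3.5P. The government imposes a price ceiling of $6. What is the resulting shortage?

Shortage = 39

Equilibrium price would be P* = 12, so the ceiling at 6 binds.
At P = 6: Qd = 280 − 3(6) = 262, Qs = 202 + 3.5(6) = 223.
Shortage = 262 − 223 = 39.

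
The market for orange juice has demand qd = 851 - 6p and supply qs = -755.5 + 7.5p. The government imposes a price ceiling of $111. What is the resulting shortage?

Shortage = 108

Equilibrium price would be p* = 119, so the ceiling at 111 binds.
At p = 111: qd = 851 − 6(111) = 185, qs = -755.5 + 7.5(111) = 77.
Shortage = 185 − 77 = 108.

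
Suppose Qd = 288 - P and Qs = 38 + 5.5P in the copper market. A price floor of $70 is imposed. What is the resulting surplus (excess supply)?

Equilibrium price would be P* = 500/13, so the floor at 70 binds.
At P = 70: Qd = 218, Qs = 423.
Surplus = 423 − 218 = 205.

Surplus = 205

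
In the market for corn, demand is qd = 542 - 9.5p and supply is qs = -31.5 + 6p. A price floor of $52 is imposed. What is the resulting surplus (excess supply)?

Equilibrium price would be p* = 37, so the floor at 52 binds.
At p = 52: qd = 48, qs = 280.5.
Surplus = 280.5 − 48 = 232.5.

Surplus = 232.5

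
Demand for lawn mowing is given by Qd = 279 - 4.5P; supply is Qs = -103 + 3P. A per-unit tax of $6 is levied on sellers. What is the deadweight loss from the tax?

Pre-tax equilibrium: P* = 764/15, Q* = 49.8.
Tax on sellers shifts supply to Qs = -103 + 3(P − 6) = -121 + 3P.
279 - 4.5P = -121 + 3P gives buyer price Pb = 160/3; sellers receive Ps = 160/3 − 6 = 142/3.
New quantity: Q = 279 − 4.5(160/3) = 39.
DWL = ½ × 6 × (49.8 − 39) = 32.4.

Deadweight loss = 32.4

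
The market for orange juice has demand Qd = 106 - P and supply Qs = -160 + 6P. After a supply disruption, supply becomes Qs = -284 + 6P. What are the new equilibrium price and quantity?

Original equilibrium: P* = 38, Q* = 68.
New equilibrium: 106 - P = -284 + 6P, so 390 = 7P and P' = 390/7; Q' = 106 − 1(390/7) = 352/7.

P' = 390/7, Q' = 352/7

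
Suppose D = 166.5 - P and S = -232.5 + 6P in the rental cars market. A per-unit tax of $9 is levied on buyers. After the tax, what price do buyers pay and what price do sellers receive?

Buyers pay 453/7, sellers receive 390/7

Pre-tax equilibrium: P* = 57, Q* = 109.5.
Tax on buyers shifts demand to D = 166.5 − 1(P + 9) = 157.5 - P.
157.5 - P = -232.5 + 6P gives seller price Ps = 390/7; buyers pay Pb = 390/7 + 9 = 453/7.
New quantity: Q = 166.5 − 1(453/7) = 1425/14.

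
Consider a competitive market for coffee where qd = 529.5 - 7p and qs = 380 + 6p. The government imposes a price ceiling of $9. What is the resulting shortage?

Equilibrium price would be p* = 11.5, so the ceiling at 9 binds.
At p = 9: qd = 529.5 − 7(9) = 466.5, qs = 380 + 6(9) = 434.
Shortage = 466.5 − 434 = 32.5.

Shortage = 32.5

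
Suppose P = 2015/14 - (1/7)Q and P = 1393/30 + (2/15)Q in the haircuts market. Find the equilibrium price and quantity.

Set the two price expressions equal: 2015/14 - (1/7)Q = 1393/30 + (2/15)Q.
10237/105 = (29/105)Q, so Q* = 353.
P* = 2015/14 − (1/7)(353) = 93.5.

P* = 93.5, Q* = 353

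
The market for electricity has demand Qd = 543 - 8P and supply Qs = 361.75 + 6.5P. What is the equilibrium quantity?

Q* = 443

Set Qd = Qs: 543 - 8P = 361.75 + 6.5P.
181.25 = 14.5P, so P* = 12.5.
Q* = 543 − 8(12.5) = 443.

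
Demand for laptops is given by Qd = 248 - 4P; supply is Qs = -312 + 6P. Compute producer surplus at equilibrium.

Equilibrium: 248 - 4P = -312 + 6P gives P* = 56, Q* = 24.
Supply starts at P = 52 (where Qs = 0).
PS = ½(56 − 52)(24) = 48.

Producer surplus = 48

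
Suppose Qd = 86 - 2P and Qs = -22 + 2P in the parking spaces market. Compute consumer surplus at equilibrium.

Equilibrium: 86 - 2P = -22 + 2P gives P* = 27, Q* = 32.
Demand choke price (Qd = 0): P = 43.
CS = ½(43 − 27)(32) = 256.

Consumer surplus = 256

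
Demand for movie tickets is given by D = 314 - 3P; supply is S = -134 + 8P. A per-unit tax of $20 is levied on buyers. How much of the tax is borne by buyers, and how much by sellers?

Buyers bear 160/11, sellers bear 60/11

Pre-tax equilibrium: P* = 448/11, Q* = 2110/11.
Tax on buyers shifts demand to D = 314 − 3(P + 20) = 254 - 3P.
254 - 3P = -134 + 8P gives seller price Ps = 388/11; buyers pay Pb = 388/11 + 20 = 608/11.
New quantity: Q = 314 − 3(608/11) = 1630/11.
Buyer burden = 608/11 − 448/11 = 160/11; seller burden = 448/11 − 388/11 = 60/11.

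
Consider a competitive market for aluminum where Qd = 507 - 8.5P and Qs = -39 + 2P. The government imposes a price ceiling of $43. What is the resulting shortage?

Equilibrium price would be P* = 52, so the ceiling at 43 binds.
At P = 43: Qd = 507 − 8.5(43) = 141.5, Qs = -39 + 2(43) = 47.
Shortage = 141.5 − 47 = 94.5.

Shortage = 94.5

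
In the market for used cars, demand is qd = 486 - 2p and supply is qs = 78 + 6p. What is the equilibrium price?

Set qd = qs: 486 - 2p = 78 + 6p.
408 = 8p, so p* = 51.
q* = 486 − 2(51) = 384.

p* = 51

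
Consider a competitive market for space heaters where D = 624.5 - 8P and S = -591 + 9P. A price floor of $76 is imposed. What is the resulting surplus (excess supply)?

Equilibrium price would be P* = 71.5, so the floor at 76 binds.
At P = 76: D = 16.5, S = 93.
Surplus = 93 − 16.5 = 76.5.

Surplus = 76.5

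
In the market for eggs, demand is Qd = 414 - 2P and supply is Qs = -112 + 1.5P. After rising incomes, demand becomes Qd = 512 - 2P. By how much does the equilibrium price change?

Original equilibrium: P* = 1052/7, Q* = 794/7.
New equilibrium: 512 - 2P = -112 + 1.5P, so 624 = 3.5P and P' = 1248/7; Q' = 512 − 2(1248/7) = 1088/7.
Change in price: 1248/7 − 1052/7 = 28.

ΔP = 28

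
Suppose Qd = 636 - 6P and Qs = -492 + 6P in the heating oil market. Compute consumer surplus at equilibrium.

Consumer surplus = 432

Equilibrium: 636 - 6P = -492 + 6P gives P* = 94, Q* = 72.
Demand choke price (Qd = 0): P = 106.
CS = ½(106 − 94)(72) = 432.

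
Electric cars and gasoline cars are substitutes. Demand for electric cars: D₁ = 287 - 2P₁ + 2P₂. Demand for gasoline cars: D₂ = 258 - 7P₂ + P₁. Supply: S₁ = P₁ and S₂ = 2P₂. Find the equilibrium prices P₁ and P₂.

P₁ = 123.96, P₂ = 42.44

Market 1: 287 - 2P₁ + 2P₂ = P₁ → 3P₁ - 2P₂ = 287.
Market 2: 9P₂ - P₁ = 258.
Eliminating P₂: 9×(1) + 2×(2) gives 25P₁ = 3099, so P₁ = 123.96.
Back-substitute into (2): P₂ = (258 + 1×123.96) / 9 = 42.44.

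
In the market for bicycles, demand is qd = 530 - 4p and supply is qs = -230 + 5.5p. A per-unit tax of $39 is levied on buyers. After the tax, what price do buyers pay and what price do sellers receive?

Pre-tax equilibrium: p* = 80, q* = 210.
Tax on buyers shifts demand to qd = 530 − 4(p + 39) = 374 - 4p.
374 - 4p = -230 + 5.5p gives seller price ps = 1208/19; buyers pay pb = 1208/19 + 39 = 1949/19.
New quantity: q = 530 − 4(1949/19) = 2274/19.

Buyers pay 1949/19, sellers receive 1208/19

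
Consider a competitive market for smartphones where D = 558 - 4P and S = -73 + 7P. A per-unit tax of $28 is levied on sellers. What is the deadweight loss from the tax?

Deadweight loss = 10976/11

Pre-tax equilibrium: P* = 631/11, Q* = 3614/11.
Tax on sellers shifts supply to S = -73 + 7(P − 28) = -269 + 7P.
558 - 4P = -269 + 7P gives buyer price Pb = 827/11; sellers receive Ps = 827/11 − 28 = 519/11.
New quantity: Q = 558 − 4(827/11) = 2830/11.
DWL = ½ × 28 × (3614/11 − 2830/11) = 10976/11.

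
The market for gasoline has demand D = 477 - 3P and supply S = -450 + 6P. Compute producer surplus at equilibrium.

Producer surplus = 2352

Equilibrium: 477 - 3P = -450 + 6P gives P* = 103, Q* = 168.
Supply starts at P = 75 (where S = 0).
PS = ½(103 − 75)(168) = 2352.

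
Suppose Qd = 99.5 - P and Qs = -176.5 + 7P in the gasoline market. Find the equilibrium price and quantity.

Set Qd = Qs: 99.5 - P = -176.5 + 7P.
276 = 8P, so P* = 34.5.
Q* = 99.5 − 1(34.5) = 65.

P* = 34.5, Q* = 65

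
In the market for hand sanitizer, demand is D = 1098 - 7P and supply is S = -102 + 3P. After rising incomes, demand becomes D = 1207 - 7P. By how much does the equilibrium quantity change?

ΔQ = 32.7

Original equilibrium: P* = 120, Q* = 258.
New equilibrium: 1207 - 7P = -102 + 3P, so 1309 = 10P and P' = 130.9; Q' = 1207 − 7(130.9) = 290.7.
Change in quantity: 290.7 − 258 = 32.7.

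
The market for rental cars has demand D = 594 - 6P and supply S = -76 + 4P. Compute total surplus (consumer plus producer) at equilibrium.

Equilibrium: 594 - 6P = -76 + 4P gives P* = 67, Q* = 192.
Demand choke price: P = 99; supply starts at P = 19.
CS = ½(99 − 67)(192) = 3072; PS = ½(67 − 19)(192) = 4608.

Total surplus = 7680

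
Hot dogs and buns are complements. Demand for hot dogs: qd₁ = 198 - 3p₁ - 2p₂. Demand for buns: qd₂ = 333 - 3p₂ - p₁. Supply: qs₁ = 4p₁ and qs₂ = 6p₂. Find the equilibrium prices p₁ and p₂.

p₁ = 1116/61, p₂ = 2133/61

Market 1: 198 - 3p₁ - 2p₂ = 4p₁ → 7p₁ + 2p₂ = 198.
Market 2: 9p₂ + p₁ = 333.
Eliminating p₂: 9×(1) − 2×(2) gives 61p₁ = 1116, so p₁ = 1116/61.
Back-substitute into (2): p₂ = (333 − 1×1116/61) / 9 = 2133/61.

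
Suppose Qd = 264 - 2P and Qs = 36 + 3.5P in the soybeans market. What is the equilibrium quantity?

Set Qd = Qs: 264 - 2P = 36 + 3.5P.
228 = 5.5P, so P* = 456/11.
Q* = 264 − 2(456/11) = 1992/11.

Q* = 1992/11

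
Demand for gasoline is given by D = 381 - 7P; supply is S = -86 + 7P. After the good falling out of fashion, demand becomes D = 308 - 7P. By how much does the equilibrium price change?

ΔP = -73/14

Original equilibrium: P* = 467/14, Q* = 147.5.
New equilibrium: 308 - 7P = -86 + 7P, so 394 = 14P and P' = 197/7; Q' = 308 − 7(197/7) = 111.
Change in price: 197/7 − 467/14 = -73/14.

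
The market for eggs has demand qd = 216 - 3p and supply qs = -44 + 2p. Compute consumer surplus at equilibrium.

Consumer surplus = 600

Equilibrium: 216 - 3p = -44 + 2p gives p* = 52, q* = 60.
Demand choke price (qd = 0): p = 72.
CS = ½(72 − 52)(60) = 600.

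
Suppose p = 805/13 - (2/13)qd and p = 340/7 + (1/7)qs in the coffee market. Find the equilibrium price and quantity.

Set the two price expressions equal: 805/13 - (2/13)q = 340/7 + (1/7)q.
1215/91 = (27/91)q, so q* = 45.
p* = 805/13 − (2/13)(45) = 55.

p* = 55, q* = 45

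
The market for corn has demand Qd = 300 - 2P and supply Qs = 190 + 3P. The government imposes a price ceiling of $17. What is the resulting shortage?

Equilibrium price would be P* = 22, so the ceiling at 17 binds.
At P = 17: Qd = 300 − 2(17) = 266, Qs = 190 + 3(17) = 241.
Shortage = 266 − 241 = 25.

Shortage = 25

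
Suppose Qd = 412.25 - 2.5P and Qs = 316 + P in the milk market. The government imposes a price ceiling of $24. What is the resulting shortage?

Shortage = 12.25

Equilibrium price would be P* = 27.5, so the ceiling at 24 binds.
At P = 24: Qd = 412.25 − 2.5(24) = 352.25, Qs = 316 + 1(24) = 340.
Shortage = 352.25 − 340 = 12.25.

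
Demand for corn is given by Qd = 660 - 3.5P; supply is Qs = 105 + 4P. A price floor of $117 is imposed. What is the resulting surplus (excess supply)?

Equilibrium price would be P* = 74, so the floor at 117 binds.
At P = 117: Qd = 250.5, Qs = 573.
Surplus = 573 − 250.5 = 322.5.

Surplus = 322.5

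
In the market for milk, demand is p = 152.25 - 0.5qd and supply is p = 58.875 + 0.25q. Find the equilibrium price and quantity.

p* = 90, q* = 124.5

Set the two price expressions equal: 152.25 - 0.5q = 58.875 + 0.25q.
93.375 = 0.75q, so q* = 124.5.
p* = 152.25 − (0.5)(124.5) = 90.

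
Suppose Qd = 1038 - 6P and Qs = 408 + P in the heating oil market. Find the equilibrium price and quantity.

P* = 90, Q* = 498

Set Qd = Qs: 1038 - 6P = 408 + P.
630 = 7P, so P* = 90.
Q* = 1038 − 6(90) = 498.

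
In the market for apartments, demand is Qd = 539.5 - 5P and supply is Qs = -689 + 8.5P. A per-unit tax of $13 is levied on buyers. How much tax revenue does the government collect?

Tax revenue = 30589/54

Pre-tax equilibrium: P* = 91, Q* = 84.5.
Tax on buyers shifts demand to Qd = 539.5 − 5(P + 13) = 474.5 - 5P.
474.5 - 5P = -689 + 8.5P gives seller price Ps = 2327/27; buyers pay Pb = 2327/27 + 13 = 2678/27.
New quantity: Q = 539.5 − 5(2678/27) = 2353/54.
Revenue = 13 × 2353/54 = 30589/54.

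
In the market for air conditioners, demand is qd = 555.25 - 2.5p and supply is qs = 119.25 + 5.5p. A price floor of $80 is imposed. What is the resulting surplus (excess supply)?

Equilibrium price would be p* = 54.5, so the floor at 80 binds.
At p = 80: qd = 355.25, qs = 559.25.
Surplus = 559.25 − 355.25 = 204.

Surplus = 204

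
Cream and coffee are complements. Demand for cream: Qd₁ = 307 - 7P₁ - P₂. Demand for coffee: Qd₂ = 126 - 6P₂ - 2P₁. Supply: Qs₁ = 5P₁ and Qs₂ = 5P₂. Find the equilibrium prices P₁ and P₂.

Market 1: 307 - 7P₁ - P₂ = 5P₁ → 12P₁ + P₂ = 307.
Market 2: 11P₂ + 2P₁ = 126.
Eliminating P₂: 11×(1) − 1×(2) gives 130P₁ = 3251, so P₁ = 3251/130.
Back-substitute into (2): P₂ = (126 − 2×3251/130) / 11 = 449/65.

P₁ = 3251/130, P₂ = 449/65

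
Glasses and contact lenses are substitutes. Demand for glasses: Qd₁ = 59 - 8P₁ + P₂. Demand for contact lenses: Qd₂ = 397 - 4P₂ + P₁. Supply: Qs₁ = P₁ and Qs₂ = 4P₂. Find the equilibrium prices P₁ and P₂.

Market 1: 59 - 8P₁ + P₂ = P₁ → 9P₁ - P₂ = 59.
Market 2: 8P₂ - P₁ = 397.
Eliminating P₂: 8×(1) + 1×(2) gives 71P₁ = 869, so P₁ = 869/71.
Back-substitute into (2): P₂ = (397 + 1×869/71) / 8 = 3632/71.

P₁ = 869/71, P₂ = 3632/71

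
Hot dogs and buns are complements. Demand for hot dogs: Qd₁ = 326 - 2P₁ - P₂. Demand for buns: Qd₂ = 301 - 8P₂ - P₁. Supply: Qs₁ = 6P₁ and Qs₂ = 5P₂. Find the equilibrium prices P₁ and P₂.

P₁ = 3937/103, P₂ = 2082/103

Market 1: 326 - 2P₁ - P₂ = 6P₁ → 8P₁ + P₂ = 326.
Market 2: 13P₂ + P₁ = 301.
Eliminating P₂: 13×(1) − 1×(2) gives 103P₁ = 3937, so P₁ = 3937/103.
Back-substitute into (2): P₂ = (301 − 1×3937/103) / 13 = 2082/103.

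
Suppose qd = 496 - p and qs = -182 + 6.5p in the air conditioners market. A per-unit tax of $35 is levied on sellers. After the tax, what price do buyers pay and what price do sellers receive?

Buyers pay 1811/15, sellers receive 1286/15

Pre-tax equilibrium: p* = 90.4, q* = 405.6.
Tax on sellers shifts supply to qs = -182 + 6.5(p − 35) = -409.5 + 6.5p.
496 - p = -409.5 + 6.5p gives buyer price pb = 1811/15; sellers receive ps = 1811/15 − 35 = 1286/15.
New quantity: q = 496 − 1(1811/15) = 5629/15.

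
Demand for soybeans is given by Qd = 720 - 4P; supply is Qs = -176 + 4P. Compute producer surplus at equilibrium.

Equilibrium: 720 - 4P = -176 + 4P gives P* = 112, Q* = 272.
Supply starts at P = 44 (where Qs = 0).
PS = ½(112 − 44)(272) = 9248.

Producer surplus = 9248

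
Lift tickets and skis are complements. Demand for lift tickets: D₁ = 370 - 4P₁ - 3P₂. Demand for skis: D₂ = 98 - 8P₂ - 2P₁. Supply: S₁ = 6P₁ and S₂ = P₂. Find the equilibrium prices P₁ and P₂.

Market 1: 370 - 4P₁ - 3P₂ = 6P₁ → 10P₁ + 3P₂ = 370.
Market 2: 9P₂ + 2P₁ = 98.
Eliminating P₂: 9×(1) − 3×(2) gives 84P₁ = 3036, so P₁ = 253/7.
Back-substitute into (2): P₂ = (98 − 2×253/7) / 9 = 20/7.

P₁ = 253/7, P₂ = 20/7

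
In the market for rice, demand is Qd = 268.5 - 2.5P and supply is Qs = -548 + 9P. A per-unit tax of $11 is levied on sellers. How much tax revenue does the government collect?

Pre-tax equilibrium: P* = 71, Q* = 91.
Tax on sellers shifts supply to Qs = -548 + 9(P − 11) = -647 + 9P.
268.5 - 2.5P = -647 + 9P gives buyer price Pb = 1831/23; sellers receive Ps = 1831/23 − 11 = 1578/23.
New quantity: Q = 268.5 − 2.5(1831/23) = 1598/23.
Revenue = 11 × 1598/23 = 17578/23.

Tax revenue = 17578/23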